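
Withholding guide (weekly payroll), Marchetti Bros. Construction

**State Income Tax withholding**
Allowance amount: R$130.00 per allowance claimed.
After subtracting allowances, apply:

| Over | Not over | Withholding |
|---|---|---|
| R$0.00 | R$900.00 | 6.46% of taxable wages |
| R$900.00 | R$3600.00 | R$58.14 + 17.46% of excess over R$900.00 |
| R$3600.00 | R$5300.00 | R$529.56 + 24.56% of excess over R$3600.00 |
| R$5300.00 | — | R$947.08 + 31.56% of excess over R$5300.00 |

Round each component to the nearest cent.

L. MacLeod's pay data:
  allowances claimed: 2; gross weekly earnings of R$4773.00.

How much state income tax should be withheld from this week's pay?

State Income Tax: taxable = R$4773.00 − 2×R$130.00 = R$4513.00
  R$529.56 + 24.56% × (R$4513.00 − R$3600.00) = R$529.56 + 24.56% × R$913.00 = R$753.79

R$753.79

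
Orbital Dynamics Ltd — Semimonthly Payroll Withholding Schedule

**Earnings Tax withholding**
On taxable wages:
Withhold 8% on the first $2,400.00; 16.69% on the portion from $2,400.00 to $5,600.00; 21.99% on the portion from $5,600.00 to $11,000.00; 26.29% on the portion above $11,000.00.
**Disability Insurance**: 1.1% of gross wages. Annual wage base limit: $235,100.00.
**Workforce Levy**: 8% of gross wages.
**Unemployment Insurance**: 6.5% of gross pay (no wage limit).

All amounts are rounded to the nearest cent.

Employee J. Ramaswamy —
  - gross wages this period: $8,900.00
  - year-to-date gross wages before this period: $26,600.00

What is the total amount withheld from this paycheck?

Earnings Tax: taxable = $8,900.00
  $726.08 + 21.99% × ($8,900.00 − $5,600.00) = $726.08 + 21.99% × $3,300.00 = $1,451.75
Disability Insurance: 1.1% × $8,900.00 = $97.90
Workforce Levy: 8% × $8,900.00 = $712.00
Unemployment Insurance: 6.5% × $8,900.00 = $578.50
Total: $1,451.75 + $97.90 + $712.00 + $578.50 = $2,840.15

$2,840.15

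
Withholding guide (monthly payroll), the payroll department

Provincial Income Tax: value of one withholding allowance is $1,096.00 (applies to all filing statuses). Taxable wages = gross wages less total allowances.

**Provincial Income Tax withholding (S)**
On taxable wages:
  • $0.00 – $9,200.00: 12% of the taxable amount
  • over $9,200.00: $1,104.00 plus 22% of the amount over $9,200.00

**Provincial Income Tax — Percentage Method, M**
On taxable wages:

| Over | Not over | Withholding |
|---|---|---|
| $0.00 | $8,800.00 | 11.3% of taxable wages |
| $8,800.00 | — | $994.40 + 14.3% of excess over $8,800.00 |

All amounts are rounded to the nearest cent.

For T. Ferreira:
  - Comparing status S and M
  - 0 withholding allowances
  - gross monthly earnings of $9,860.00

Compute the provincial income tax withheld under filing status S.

Provincial Income Tax (S): taxable = $9,860.00
  $1,104.00 + 22% × ($9,860.00 − $9,200.00) = $1,104.00 + 22% × $660.00 = $1,249.20

$1,249.20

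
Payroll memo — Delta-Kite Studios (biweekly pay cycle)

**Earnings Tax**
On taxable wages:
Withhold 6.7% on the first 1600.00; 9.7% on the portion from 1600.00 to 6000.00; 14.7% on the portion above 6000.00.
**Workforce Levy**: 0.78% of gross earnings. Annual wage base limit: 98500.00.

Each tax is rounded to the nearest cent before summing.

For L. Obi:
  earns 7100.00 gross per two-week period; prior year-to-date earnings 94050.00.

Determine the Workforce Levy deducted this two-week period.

34.71

Workforce Levy: cap 98500.00 − YTD 94050.00 = 4450.00 subject; 0.78% × 4450.00 = 34.71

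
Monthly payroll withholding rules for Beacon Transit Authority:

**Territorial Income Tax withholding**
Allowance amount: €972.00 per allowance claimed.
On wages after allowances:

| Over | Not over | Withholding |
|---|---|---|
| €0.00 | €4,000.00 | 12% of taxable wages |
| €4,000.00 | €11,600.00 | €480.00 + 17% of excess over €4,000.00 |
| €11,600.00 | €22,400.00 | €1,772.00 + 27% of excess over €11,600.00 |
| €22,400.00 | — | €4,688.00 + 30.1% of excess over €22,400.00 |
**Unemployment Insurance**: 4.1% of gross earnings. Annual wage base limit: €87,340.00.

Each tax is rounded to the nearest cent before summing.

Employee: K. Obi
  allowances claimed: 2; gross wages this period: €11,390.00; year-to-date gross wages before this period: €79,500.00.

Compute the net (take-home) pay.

€9,662.74

Territorial Income Tax: taxable = €11,390.00 − 2×€972.00 = €9,446.00
  €480.00 + 17% × (€9,446.00 − €4,000.00) = €480.00 + 17% × €5,446.00 = €1,405.82
Unemployment Insurance: cap €87,340.00 − YTD €79,500.00 = €7,840.00 subject; 4.1% × €7,840.00 = €321.44
Total withheld: €1,405.82 + €321.44 = €1,727.26
Net pay: €11,390.00 − €1,727.26 = €9,662.74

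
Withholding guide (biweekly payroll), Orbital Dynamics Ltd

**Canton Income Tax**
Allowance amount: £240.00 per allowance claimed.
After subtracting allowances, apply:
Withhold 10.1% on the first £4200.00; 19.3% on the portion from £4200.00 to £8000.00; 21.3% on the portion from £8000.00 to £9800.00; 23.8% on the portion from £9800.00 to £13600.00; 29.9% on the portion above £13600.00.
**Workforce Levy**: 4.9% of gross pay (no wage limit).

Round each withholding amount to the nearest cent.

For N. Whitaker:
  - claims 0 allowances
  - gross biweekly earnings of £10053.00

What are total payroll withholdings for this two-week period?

Canton Income Tax: taxable = £10053.00
  £1541.00 + 23.8% × (£10053.00 − £9800.00) = £1541.00 + 23.8% × £253.00 = £1601.21
Workforce Levy: 4.9% × £10053.00 = £492.60
Total: £1601.21 + £492.60 = £2093.81

£2093.81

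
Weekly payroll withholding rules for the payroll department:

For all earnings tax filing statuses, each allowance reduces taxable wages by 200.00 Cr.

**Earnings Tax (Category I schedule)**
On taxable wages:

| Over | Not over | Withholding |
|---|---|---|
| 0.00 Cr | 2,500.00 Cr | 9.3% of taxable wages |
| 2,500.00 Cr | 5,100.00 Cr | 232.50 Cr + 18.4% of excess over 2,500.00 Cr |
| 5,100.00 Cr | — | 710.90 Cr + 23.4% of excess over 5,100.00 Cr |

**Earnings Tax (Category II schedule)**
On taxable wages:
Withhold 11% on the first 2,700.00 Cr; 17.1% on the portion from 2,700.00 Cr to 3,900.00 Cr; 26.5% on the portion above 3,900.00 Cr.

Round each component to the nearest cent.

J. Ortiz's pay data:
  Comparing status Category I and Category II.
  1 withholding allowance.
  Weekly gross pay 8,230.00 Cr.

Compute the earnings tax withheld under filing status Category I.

1,396.52 Cr

Earnings Tax (Category I): taxable = 8,230.00 Cr − 1×200.00 Cr = 8,030.00 Cr
  710.90 Cr + 23.4% × (8,030.00 Cr − 5,100.00 Cr) = 710.90 Cr + 23.4% × 2,930.00 Cr = 1,396.52 Cr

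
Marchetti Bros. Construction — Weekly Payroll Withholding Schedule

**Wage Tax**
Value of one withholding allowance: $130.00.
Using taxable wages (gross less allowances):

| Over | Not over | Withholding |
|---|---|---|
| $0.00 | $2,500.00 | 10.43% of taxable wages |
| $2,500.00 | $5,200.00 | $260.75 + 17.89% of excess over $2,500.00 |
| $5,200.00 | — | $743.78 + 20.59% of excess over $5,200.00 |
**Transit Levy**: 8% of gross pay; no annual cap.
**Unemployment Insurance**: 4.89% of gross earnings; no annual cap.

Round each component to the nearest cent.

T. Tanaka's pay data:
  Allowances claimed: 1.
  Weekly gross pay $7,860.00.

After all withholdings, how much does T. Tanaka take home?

$5,582.14

Wage Tax: taxable = $7,860.00 − 1×$130.00 = $7,730.00
  $743.78 + 20.59% × ($7,730.00 − $5,200.00) = $743.78 + 20.59% × $2,530.00 = $1,264.71
Transit Levy: 8% × $7,860.00 = $628.80
Unemployment Insurance: 4.89% × $7,860.00 = $384.35
Total withheld: $1,264.71 + $628.80 + $384.35 = $2,277.86
Net pay: $7,860.00 − $2,277.86 = $5,582.14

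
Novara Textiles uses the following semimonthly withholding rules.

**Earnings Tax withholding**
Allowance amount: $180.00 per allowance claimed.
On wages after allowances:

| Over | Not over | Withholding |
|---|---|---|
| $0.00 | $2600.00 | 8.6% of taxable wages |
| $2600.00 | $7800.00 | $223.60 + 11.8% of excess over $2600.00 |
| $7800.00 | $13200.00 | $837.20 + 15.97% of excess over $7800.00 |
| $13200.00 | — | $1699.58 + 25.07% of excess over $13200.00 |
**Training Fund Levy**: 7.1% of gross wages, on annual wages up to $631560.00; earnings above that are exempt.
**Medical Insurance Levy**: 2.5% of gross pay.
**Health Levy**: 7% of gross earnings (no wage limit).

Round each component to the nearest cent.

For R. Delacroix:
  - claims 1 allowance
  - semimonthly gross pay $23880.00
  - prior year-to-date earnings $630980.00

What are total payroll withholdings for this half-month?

$6641.71

Earnings Tax: taxable = $23880.00 − 1×$180.00 = $23700.00
  $1699.58 + 25.07% × ($23700.00 − $13200.00) = $1699.58 + 25.07% × $10500.00 = $4331.93
Training Fund Levy: cap $631560.00 − YTD $630980.00 = $580.00 subject; 7.1% × $580.00 = $41.18
Medical Insurance Levy: 2.5% × $23880.00 = $597.00
Health Levy: 7% × $23880.00 = $1671.60
Total: $4331.93 + $41.18 + $597.00 + $1671.60 = $6641.71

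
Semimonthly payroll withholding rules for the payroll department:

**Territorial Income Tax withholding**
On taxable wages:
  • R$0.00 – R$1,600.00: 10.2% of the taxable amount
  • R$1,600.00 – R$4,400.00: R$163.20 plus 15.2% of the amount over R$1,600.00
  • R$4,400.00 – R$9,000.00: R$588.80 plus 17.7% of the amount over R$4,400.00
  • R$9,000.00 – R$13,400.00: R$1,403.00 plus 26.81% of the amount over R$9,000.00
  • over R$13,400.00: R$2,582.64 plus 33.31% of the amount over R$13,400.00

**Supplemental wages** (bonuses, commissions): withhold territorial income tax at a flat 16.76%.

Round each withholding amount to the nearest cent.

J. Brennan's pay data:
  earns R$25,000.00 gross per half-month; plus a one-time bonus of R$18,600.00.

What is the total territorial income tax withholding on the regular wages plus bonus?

Territorial Income Tax: taxable = R$25,000.00
  R$2,582.64 + 33.31% × (R$25,000.00 − R$13,400.00) = R$2,582.64 + 33.31% × R$11,600.00 = R$6,446.60
Supplemental (16.76% flat on bonus): 16.76% × R$18,600.00 = R$3,117.36
Total territorial income tax: R$6,446.60 + R$3,117.36 = R$9,563.96

R$9,563.96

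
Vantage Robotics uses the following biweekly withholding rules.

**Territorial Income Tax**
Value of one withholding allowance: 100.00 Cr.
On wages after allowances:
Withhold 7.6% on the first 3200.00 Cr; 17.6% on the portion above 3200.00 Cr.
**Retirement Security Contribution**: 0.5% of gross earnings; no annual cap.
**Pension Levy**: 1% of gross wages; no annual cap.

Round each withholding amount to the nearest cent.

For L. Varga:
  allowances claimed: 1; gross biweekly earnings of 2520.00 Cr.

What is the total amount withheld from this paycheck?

221.72 Cr

Territorial Income Tax: taxable = 2520.00 Cr − 1×100.00 Cr = 2420.00 Cr
  7.6% × 2420.00 Cr = 183.92 Cr
Retirement Security Contribution: 0.5% × 2520.00 Cr = 12.60 Cr
Pension Levy: 1% × 2520.00 Cr = 25.20 Cr
Total: 183.92 Cr + 12.60 Cr + 25.20 Cr = 221.72 Cr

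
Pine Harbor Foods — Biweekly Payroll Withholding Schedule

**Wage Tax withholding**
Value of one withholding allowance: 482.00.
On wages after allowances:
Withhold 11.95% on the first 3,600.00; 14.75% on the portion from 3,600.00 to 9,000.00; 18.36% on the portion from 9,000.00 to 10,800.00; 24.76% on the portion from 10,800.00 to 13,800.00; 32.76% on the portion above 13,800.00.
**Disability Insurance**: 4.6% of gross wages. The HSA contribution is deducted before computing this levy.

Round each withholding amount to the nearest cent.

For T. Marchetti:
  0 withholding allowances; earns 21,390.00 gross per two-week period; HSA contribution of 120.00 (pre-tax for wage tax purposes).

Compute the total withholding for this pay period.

5,725.57

Wage Tax: taxable = 21,390.00 − 120.00 = 21,270.00
  2,299.98 + 32.76% × (21,270.00 − 13,800.00) = 2,299.98 + 32.76% × 7,470.00 = 4,747.15
Disability Insurance: 4.6% × 21,270.00 = 978.42
Total: 4,747.15 + 978.42 = 5,725.57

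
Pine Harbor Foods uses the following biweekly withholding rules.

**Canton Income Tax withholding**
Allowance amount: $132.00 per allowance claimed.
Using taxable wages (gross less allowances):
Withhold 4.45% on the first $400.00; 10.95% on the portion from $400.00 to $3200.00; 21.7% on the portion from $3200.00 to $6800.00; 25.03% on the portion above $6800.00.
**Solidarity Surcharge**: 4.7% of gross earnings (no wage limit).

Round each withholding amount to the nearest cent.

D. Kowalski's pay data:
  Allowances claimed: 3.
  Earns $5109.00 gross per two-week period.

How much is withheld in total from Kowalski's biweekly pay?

$892.84

Canton Income Tax: taxable = $5109.00 − 3×$132.00 = $4713.00
  $324.40 + 21.7% × ($4713.00 − $3200.00) = $324.40 + 21.7% × $1513.00 = $652.72
Solidarity Surcharge: 4.7% × $5109.00 = $240.12
Total: $652.72 + $240.12 = $892.84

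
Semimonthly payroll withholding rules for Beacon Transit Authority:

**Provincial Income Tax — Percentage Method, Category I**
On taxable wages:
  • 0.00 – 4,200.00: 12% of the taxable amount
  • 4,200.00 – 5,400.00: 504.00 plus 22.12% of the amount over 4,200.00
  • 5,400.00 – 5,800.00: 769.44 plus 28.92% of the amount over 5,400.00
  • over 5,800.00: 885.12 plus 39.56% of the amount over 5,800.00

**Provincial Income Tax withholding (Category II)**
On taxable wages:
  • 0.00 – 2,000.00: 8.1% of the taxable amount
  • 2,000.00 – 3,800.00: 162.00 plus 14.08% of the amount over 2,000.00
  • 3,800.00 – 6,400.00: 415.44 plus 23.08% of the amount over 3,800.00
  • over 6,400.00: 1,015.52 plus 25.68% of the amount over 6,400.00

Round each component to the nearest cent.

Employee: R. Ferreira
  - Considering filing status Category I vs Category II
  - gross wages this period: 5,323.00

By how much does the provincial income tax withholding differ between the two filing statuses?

Provincial Income Tax (Category I): taxable = 5,323.00
  504.00 + 22.12% × (5,323.00 − 4,200.00) = 504.00 + 22.12% × 1,123.00 = 752.41
Provincial Income Tax (Category II): taxable = 5,323.00
  415.44 + 23.08% × (5,323.00 − 3,800.00) = 415.44 + 23.08% × 1,523.00 = 766.95
Difference: |752.41 − 766.95| = 14.54 (higher under Category II)

14.54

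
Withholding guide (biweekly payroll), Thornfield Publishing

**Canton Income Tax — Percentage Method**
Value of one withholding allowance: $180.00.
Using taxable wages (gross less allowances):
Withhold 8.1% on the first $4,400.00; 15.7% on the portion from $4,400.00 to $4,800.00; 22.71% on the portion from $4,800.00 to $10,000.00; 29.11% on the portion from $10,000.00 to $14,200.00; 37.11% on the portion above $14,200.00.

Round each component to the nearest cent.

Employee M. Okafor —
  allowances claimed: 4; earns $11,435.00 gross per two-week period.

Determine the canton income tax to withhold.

$1,808.26

Canton Income Tax: taxable = $11,435.00 − 4×$180.00 = $10,715.00
  $1,600.12 + 29.11% × ($10,715.00 − $10,000.00) = $1,600.12 + 29.11% × $715.00 = $1,808.26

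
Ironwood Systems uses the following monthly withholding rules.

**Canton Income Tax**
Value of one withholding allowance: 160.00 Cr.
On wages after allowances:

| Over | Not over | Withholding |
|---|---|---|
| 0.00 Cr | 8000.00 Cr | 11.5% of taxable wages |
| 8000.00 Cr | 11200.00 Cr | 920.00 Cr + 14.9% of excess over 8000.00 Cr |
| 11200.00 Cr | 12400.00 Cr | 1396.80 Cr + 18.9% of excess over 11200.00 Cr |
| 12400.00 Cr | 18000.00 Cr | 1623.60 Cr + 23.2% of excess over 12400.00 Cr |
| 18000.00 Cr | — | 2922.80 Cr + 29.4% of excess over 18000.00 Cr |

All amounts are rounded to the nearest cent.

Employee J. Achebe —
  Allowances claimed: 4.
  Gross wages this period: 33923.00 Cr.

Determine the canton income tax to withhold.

Canton Income Tax: taxable = 33923.00 Cr − 4×160.00 Cr = 33283.00 Cr
  2922.80 Cr + 29.4% × (33283.00 Cr − 18000.00 Cr) = 2922.80 Cr + 29.4% × 15283.00 Cr = 7416.00 Cr

7416.00 Cr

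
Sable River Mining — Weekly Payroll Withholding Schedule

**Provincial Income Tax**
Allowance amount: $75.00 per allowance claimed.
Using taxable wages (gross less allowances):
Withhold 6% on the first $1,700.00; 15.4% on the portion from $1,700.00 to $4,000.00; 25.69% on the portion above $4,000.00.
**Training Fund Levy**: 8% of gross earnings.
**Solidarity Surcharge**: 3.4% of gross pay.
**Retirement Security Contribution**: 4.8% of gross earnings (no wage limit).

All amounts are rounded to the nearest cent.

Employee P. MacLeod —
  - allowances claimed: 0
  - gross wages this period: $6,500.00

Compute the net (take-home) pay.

Provincial Income Tax: taxable = $6,500.00
  $456.20 + 25.69% × ($6,500.00 − $4,000.00) = $456.20 + 25.69% × $2,500.00 = $1,098.45
Training Fund Levy: 8% × $6,500.00 = $520.00
Solidarity Surcharge: 3.4% × $6,500.00 = $221.00
Retirement Security Contribution: 4.8% × $6,500.00 = $312.00
Total withheld: $1,098.45 + $520.00 + $221.00 + $312.00 = $2,151.45
Net pay: $6,500.00 − $2,151.45 = $4,348.55

$4,348.55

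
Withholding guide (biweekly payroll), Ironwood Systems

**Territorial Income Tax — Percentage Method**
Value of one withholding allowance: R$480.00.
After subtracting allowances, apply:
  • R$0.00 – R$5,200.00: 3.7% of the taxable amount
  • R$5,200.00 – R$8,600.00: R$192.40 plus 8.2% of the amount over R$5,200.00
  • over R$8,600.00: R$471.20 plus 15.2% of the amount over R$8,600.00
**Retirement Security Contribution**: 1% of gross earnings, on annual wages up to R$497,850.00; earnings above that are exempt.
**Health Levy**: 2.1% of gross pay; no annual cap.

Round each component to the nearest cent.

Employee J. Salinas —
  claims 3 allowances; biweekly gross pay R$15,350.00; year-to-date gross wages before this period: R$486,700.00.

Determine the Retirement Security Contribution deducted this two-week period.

Retirement Security Contribution: cap R$497,850.00 − YTD R$486,700.00 = R$11,150.00 subject; 1% × R$11,150.00 = R$111.50

R$111.50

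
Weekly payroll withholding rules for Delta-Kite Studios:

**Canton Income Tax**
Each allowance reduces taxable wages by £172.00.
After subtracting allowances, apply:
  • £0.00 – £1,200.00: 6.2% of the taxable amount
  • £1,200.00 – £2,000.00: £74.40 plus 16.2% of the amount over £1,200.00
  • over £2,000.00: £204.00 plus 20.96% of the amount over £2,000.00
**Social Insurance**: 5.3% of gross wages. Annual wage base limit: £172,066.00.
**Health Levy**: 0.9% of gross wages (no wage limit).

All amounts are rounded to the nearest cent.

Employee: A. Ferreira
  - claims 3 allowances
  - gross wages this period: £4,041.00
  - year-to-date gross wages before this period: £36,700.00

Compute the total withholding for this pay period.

Canton Income Tax: taxable = £4,041.00 − 3×£172.00 = £3,525.00
  £204.00 + 20.96% × (£3,525.00 − £2,000.00) = £204.00 + 20.96% × £1,525.00 = £523.64
Social Insurance: 5.3% × £4,041.00 = £214.17
Health Levy: 0.9% × £4,041.00 = £36.37
Total: £523.64 + £214.17 + £36.37 = £774.18

£774.18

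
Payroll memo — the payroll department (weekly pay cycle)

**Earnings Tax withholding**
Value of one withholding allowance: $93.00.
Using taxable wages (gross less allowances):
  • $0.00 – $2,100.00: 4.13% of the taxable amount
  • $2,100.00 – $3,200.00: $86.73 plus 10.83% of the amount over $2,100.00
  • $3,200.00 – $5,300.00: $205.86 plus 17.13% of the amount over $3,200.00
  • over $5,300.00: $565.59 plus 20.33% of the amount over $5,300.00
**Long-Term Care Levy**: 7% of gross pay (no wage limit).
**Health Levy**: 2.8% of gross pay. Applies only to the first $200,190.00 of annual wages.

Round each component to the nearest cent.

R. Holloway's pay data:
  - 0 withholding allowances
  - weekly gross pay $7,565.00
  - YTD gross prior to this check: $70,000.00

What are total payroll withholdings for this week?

Earnings Tax: taxable = $7,565.00
  $565.59 + 20.33% × ($7,565.00 − $5,300.00) = $565.59 + 20.33% × $2,265.00 = $1,026.06
Long-Term Care Levy: 7% × $7,565.00 = $529.55
Health Levy: 2.8% × $7,565.00 = $211.82
Total: $1,026.06 + $529.55 + $211.82 = $1,767.43

$1,767.43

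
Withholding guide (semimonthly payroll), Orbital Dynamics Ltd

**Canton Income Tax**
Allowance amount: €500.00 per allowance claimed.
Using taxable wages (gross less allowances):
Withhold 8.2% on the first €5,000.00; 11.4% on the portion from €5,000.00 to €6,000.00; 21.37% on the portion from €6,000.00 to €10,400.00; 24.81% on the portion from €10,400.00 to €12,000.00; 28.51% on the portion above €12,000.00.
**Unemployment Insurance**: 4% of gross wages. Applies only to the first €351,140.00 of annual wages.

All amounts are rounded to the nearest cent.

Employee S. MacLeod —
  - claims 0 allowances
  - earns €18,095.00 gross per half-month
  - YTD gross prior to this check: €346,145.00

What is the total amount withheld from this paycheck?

€3,798.72

Canton Income Tax: taxable = €18,095.00
  €1,861.24 + 28.51% × (€18,095.00 − €12,000.00) = €1,861.24 + 28.51% × €6,095.00 = €3,598.92
Unemployment Insurance: cap €351,140.00 − YTD €346,145.00 = €4,995.00 subject; 4% × €4,995.00 = €199.80
Total: €3,598.92 + €199.80 = €3,798.72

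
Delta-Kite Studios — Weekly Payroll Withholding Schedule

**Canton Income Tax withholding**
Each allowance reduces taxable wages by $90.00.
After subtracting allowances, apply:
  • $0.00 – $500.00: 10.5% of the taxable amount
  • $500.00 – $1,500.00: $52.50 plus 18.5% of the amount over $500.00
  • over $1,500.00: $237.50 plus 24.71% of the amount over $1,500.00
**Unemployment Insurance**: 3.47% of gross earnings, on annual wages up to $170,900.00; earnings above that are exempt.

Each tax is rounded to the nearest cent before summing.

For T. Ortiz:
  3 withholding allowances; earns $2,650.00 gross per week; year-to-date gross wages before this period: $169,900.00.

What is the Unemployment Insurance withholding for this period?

$34.70

Unemployment Insurance: cap $170,900.00 − YTD $169,900.00 = $1,000.00 subject; 3.47% × $1,000.00 = $34.70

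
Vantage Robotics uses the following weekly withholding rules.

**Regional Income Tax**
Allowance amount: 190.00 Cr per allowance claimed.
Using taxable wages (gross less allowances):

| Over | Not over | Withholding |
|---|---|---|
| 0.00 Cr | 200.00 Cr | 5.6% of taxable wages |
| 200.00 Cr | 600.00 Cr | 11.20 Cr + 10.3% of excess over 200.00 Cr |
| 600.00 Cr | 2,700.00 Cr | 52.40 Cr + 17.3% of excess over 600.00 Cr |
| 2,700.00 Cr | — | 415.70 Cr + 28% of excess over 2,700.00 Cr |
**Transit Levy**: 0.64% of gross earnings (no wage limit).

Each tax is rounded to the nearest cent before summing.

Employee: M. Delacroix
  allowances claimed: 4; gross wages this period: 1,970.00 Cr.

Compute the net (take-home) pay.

Regional Income Tax: taxable = 1,970.00 Cr − 4×190.00 Cr = 1,210.00 Cr
  52.40 Cr + 17.3% × (1,210.00 Cr − 600.00 Cr) = 52.40 Cr + 17.3% × 610.00 Cr = 157.93 Cr
Transit Levy: 0.64% × 1,970.00 Cr = 12.61 Cr
Total withheld: 157.93 Cr + 12.61 Cr = 170.54 Cr
Net pay: 1,970.00 Cr − 170.54 Cr = 1,799.46 Cr

1,799.46 Cr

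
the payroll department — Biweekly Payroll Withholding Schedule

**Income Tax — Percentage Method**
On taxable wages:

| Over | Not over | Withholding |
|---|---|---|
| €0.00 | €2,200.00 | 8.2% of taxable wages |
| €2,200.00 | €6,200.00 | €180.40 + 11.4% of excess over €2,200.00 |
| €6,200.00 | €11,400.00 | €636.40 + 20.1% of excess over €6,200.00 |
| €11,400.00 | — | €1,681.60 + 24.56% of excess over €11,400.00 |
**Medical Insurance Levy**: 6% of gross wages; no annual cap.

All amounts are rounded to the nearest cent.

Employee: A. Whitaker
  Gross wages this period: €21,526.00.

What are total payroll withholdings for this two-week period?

€5,460.11

Income Tax: taxable = €21,526.00
  €1,681.60 + 24.56% × (€21,526.00 − €11,400.00) = €1,681.60 + 24.56% × €10,126.00 = €4,168.55
Medical Insurance Levy: 6% × €21,526.00 = €1,291.56
Total: €4,168.55 + €1,291.56 = €5,460.11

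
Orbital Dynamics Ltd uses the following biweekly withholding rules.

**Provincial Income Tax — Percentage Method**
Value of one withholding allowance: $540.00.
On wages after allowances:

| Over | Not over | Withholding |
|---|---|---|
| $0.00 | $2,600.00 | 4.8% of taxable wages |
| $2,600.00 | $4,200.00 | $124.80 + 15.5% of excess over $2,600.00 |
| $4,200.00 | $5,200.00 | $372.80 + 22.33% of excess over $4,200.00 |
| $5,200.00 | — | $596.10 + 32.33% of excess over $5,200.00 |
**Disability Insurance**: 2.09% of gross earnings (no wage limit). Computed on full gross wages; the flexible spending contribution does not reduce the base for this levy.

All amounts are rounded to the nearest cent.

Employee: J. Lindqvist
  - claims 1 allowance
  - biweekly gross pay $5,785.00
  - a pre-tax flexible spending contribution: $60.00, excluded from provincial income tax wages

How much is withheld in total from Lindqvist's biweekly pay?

Provincial Income Tax: taxable = $5,785.00 − $60.00 − 1×$540.00 = $5,185.00
  $372.80 + 22.33% × ($5,185.00 − $4,200.00) = $372.80 + 22.33% × $985.00 = $592.75
Disability Insurance: 2.09% × $5,785.00 = $120.91
Total: $592.75 + $120.91 = $713.66

$713.66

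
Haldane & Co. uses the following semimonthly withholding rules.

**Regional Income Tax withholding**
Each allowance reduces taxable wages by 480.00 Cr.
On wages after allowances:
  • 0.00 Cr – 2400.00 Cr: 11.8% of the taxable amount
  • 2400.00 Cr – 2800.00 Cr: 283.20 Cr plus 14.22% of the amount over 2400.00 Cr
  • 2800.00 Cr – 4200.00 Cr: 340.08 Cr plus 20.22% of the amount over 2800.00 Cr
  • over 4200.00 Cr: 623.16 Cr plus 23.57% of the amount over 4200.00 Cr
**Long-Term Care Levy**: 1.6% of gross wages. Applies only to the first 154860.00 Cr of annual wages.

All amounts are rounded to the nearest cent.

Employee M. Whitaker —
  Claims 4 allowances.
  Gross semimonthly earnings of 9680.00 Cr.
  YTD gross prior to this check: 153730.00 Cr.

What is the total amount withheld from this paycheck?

1480.33 Cr

Regional Income Tax: taxable = 9680.00 Cr − 4×480.00 Cr = 7760.00 Cr
  623.16 Cr + 23.57% × (7760.00 Cr − 4200.00 Cr) = 623.16 Cr + 23.57% × 3560.00 Cr = 1462.25 Cr
Long-Term Care Levy: cap 154860.00 Cr − YTD 153730.00 Cr = 1130.00 Cr subject; 1.6% × 1130.00 Cr = 18.08 Cr
Total: 1462.25 Cr + 18.08 Cr = 1480.33 Cr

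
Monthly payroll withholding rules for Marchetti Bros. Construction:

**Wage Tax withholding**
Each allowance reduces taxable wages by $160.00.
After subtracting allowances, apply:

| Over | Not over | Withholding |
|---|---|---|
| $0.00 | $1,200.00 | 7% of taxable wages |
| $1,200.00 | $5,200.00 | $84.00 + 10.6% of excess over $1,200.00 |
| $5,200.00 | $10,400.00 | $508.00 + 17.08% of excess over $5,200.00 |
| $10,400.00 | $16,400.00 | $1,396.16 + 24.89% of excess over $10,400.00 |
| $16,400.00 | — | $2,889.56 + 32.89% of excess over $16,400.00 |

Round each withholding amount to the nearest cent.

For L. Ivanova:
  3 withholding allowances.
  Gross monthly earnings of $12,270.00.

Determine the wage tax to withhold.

Wage Tax: taxable = $12,270.00 − 3×$160.00 = $11,790.00
  $1,396.16 + 24.89% × ($11,790.00 − $10,400.00) = $1,396.16 + 24.89% × $1,390.00 = $1,742.13

$1,742.13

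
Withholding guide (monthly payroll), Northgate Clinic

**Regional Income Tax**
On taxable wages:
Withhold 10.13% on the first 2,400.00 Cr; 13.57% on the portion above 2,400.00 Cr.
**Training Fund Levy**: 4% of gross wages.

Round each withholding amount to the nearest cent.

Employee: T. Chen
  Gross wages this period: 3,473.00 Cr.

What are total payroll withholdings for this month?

Regional Income Tax: taxable = 3,473.00 Cr
  243.12 Cr + 13.57% × (3,473.00 Cr − 2,400.00 Cr) = 243.12 Cr + 13.57% × 1,073.00 Cr = 388.73 Cr
Training Fund Levy: 4% × 3,473.00 Cr = 138.92 Cr
Total: 388.73 Cr + 138.92 Cr = 527.65 Cr

527.65 Cr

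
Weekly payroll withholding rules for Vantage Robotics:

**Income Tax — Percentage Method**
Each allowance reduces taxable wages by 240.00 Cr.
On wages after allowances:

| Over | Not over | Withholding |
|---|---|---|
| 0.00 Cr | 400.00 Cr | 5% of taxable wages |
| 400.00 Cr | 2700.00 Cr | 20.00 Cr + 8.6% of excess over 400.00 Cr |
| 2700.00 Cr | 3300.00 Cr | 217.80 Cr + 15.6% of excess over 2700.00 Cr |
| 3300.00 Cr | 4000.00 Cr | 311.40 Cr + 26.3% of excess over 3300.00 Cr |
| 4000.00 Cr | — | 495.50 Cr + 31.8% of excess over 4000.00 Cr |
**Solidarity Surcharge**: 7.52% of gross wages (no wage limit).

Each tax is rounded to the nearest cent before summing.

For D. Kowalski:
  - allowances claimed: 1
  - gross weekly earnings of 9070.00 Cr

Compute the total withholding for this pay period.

Income Tax: taxable = 9070.00 Cr − 1×240.00 Cr = 8830.00 Cr
  495.50 Cr + 31.8% × (8830.00 Cr − 4000.00 Cr) = 495.50 Cr + 31.8% × 4830.00 Cr = 2031.44 Cr
Solidarity Surcharge: 7.52% × 9070.00 Cr = 682.06 Cr
Total: 2031.44 Cr + 682.06 Cr = 2713.50 Cr

2713.50 Cr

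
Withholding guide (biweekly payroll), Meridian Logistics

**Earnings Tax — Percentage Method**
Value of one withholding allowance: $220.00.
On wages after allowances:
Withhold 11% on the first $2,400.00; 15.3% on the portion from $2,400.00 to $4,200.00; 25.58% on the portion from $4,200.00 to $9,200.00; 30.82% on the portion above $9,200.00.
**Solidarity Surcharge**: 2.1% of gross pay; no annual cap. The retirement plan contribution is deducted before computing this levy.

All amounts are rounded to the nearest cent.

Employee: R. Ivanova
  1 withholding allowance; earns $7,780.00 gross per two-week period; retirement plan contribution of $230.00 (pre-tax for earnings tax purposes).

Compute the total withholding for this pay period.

$1,498.60

Earnings Tax: taxable = $7,780.00 − $230.00 − 1×$220.00 = $7,330.00
  $539.40 + 25.58% × ($7,330.00 − $4,200.00) = $539.40 + 25.58% × $3,130.00 = $1,340.05
Solidarity Surcharge: 2.1% × $7,550.00 = $158.55
Total: $1,340.05 + $158.55 = $1,498.60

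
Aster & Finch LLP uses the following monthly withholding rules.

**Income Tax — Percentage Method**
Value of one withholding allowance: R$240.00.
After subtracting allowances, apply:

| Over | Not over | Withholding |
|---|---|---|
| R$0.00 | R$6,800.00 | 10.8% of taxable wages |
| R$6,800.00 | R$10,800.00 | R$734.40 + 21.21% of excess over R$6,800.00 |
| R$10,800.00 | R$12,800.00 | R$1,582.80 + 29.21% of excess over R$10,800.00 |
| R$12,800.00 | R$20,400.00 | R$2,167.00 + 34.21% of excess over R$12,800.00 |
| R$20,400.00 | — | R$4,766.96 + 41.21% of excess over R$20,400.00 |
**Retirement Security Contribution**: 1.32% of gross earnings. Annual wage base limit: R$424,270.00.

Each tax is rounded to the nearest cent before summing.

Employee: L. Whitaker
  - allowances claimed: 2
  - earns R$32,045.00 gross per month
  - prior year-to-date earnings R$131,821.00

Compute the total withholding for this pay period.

Income Tax: taxable = R$32,045.00 − 2×R$240.00 = R$31,565.00
  R$4,766.96 + 41.21% × (R$31,565.00 − R$20,400.00) = R$4,766.96 + 41.21% × R$11,165.00 = R$9,368.06
Retirement Security Contribution: 1.32% × R$32,045.00 = R$422.99
Total: R$9,368.06 + R$422.99 = R$9,791.05

R$9,791.05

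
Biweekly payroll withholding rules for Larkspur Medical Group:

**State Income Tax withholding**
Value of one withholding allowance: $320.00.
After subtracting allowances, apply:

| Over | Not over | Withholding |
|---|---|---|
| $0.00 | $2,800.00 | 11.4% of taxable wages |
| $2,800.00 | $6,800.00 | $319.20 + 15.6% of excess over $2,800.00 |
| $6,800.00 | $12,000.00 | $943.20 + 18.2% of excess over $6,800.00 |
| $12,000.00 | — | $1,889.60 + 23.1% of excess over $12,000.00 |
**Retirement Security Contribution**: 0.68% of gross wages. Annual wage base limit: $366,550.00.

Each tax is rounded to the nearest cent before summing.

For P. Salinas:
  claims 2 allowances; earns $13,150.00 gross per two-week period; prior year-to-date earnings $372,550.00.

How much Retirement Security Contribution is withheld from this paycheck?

Retirement Security Contribution: YTD $372,550.00 ≥ cap $366,550.00 → $0.00

$0.00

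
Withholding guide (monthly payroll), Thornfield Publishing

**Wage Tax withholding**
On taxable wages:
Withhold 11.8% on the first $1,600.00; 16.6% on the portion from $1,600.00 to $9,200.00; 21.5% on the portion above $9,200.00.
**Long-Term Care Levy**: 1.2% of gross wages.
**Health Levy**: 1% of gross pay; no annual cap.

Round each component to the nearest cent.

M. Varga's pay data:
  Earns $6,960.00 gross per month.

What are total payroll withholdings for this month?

Wage Tax: taxable = $6,960.00
  $188.80 + 16.6% × ($6,960.00 − $1,600.00) = $188.80 + 16.6% × $5,360.00 = $1,078.56
Long-Term Care Levy: 1.2% × $6,960.00 = $83.52
Health Levy: 1% × $6,960.00 = $69.60
Total: $1,078.56 + $83.52 + $69.60 = $1,231.68

$1,231.68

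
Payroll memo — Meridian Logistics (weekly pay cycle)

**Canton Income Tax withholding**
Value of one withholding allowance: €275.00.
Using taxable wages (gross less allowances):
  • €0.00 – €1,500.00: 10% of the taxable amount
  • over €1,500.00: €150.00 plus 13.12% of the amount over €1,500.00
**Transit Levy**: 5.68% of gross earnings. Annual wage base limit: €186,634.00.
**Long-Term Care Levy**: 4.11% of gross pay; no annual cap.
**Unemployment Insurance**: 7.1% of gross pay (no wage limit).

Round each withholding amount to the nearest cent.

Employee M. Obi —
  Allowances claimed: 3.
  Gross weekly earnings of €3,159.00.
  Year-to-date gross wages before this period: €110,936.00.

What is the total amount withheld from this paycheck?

€792.97

Canton Income Tax: taxable = €3,159.00 − 3×€275.00 = €2,334.00
  €150.00 + 13.12% × (€2,334.00 − €1,500.00) = €150.00 + 13.12% × €834.00 = €259.42
Transit Levy: 5.68% × €3,159.00 = €179.43
Long-Term Care Levy: 4.11% × €3,159.00 = €129.83
Unemployment Insurance: 7.1% × €3,159.00 = €224.29
Total: €259.42 + €179.43 + €129.83 + €224.29 = €792.97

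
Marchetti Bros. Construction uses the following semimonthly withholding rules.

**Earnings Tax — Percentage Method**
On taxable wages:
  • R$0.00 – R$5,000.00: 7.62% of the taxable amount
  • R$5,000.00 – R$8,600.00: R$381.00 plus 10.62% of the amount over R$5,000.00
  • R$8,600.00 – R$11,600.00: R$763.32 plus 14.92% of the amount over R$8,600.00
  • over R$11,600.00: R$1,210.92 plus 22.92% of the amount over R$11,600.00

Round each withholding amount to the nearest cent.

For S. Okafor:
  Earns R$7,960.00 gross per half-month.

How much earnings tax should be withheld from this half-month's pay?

Earnings Tax: taxable = R$7,960.00
  R$381.00 + 10.62% × (R$7,960.00 − R$5,000.00) = R$381.00 + 10.62% × R$2,960.00 = R$695.35

R$695.35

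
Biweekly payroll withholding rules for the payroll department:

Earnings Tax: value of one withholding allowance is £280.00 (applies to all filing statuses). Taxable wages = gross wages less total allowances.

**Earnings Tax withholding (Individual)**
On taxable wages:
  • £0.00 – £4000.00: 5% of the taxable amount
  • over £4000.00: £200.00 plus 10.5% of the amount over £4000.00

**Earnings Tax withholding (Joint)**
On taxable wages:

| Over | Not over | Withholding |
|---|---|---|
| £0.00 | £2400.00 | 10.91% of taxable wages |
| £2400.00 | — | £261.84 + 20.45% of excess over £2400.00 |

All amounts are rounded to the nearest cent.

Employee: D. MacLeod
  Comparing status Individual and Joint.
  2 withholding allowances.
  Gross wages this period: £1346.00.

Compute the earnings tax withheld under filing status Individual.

£39.30

Earnings Tax (Individual): taxable = £1346.00 − 2×£280.00 = £786.00
  5% × £786.00 = £39.30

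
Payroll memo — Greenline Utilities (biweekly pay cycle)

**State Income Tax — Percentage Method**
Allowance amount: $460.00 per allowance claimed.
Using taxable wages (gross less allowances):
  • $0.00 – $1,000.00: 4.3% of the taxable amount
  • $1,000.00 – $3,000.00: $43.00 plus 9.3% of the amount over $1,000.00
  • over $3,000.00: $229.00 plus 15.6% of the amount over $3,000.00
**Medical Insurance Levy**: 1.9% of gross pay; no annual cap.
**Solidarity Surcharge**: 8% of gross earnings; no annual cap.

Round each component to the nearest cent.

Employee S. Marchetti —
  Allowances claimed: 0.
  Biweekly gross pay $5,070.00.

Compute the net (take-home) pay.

$4,016.15

State Income Tax: taxable = $5,070.00
  $229.00 + 15.6% × ($5,070.00 − $3,000.00) = $229.00 + 15.6% × $2,070.00 = $551.92
Medical Insurance Levy: 1.9% × $5,070.00 = $96.33
Solidarity Surcharge: 8% × $5,070.00 = $405.60
Total withheld: $551.92 + $96.33 + $405.60 = $1,053.85
Net pay: $5,070.00 − $1,053.85 = $4,016.15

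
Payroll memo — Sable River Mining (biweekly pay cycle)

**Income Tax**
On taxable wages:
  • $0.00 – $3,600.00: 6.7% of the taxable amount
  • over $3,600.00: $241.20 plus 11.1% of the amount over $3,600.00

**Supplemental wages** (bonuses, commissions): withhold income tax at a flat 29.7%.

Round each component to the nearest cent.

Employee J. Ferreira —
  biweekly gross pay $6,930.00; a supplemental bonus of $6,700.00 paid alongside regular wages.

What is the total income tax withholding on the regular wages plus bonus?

$2,600.73

Income Tax: taxable = $6,930.00
  $241.20 + 11.1% × ($6,930.00 − $3,600.00) = $241.20 + 11.1% × $3,330.00 = $610.83
Supplemental (29.7% flat on bonus): 29.7% × $6,700.00 = $1,989.90
Total income tax: $610.83 + $1,989.90 = $2,600.73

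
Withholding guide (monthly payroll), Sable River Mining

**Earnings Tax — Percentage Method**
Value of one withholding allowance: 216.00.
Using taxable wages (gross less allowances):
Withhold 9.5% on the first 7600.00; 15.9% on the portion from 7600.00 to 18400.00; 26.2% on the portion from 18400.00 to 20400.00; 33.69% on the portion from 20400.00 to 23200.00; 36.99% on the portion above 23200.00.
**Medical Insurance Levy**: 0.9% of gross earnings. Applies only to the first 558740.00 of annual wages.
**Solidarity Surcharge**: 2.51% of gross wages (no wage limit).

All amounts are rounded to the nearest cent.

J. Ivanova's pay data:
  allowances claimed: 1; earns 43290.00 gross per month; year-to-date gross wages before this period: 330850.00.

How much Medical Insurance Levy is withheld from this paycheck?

Medical Insurance Levy: 0.9% × 43290.00 = 389.61

389.61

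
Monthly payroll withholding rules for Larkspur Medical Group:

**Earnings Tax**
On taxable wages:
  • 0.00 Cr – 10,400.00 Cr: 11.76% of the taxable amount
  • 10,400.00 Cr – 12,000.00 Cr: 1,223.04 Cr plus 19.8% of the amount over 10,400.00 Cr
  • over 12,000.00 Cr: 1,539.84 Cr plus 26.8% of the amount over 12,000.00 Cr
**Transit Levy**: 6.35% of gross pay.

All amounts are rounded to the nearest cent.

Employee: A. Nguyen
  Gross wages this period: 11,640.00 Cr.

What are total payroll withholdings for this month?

Earnings Tax: taxable = 11,640.00 Cr
  1,223.04 Cr + 19.8% × (11,640.00 Cr − 10,400.00 Cr) = 1,223.04 Cr + 19.8% × 1,240.00 Cr = 1,468.56 Cr
Transit Levy: 6.35% × 11,640.00 Cr = 739.14 Cr
Total: 1,468.56 Cr + 739.14 Cr = 2,207.70 Cr

2,207.70 Cr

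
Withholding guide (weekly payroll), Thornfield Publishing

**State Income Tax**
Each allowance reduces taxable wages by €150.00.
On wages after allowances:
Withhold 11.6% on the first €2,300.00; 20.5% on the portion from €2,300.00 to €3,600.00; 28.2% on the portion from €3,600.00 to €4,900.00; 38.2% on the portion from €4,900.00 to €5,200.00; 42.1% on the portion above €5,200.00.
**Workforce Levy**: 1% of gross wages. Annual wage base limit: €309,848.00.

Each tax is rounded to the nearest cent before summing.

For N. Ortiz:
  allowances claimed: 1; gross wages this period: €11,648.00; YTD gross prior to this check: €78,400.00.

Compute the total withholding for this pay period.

State Income Tax: taxable = €11,648.00 − 1×€150.00 = €11,498.00
  €1,014.50 + 42.1% × (€11,498.00 − €5,200.00) = €1,014.50 + 42.1% × €6,298.00 = €3,665.96
Workforce Levy: 1% × €11,648.00 = €116.48
Total: €3,665.96 + €116.48 = €3,782.44

€3,782.44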